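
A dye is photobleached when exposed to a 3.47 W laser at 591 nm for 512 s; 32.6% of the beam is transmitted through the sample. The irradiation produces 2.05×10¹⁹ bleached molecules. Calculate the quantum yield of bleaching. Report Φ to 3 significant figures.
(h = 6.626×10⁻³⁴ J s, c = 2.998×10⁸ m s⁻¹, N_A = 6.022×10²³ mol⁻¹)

Φ = 0.00575

Product: 2.05×10¹⁹ / 6.022×10²³ = 3.404×10⁻⁵ mol.
Photon energy at 591 nm: hc/λ = (6.626×10⁻³⁴)(2.998×10⁸)/(591×10⁻⁹) = 3.361×10⁻¹⁹ J.
Energy delivered: (3.47 W)(512 s) = 1777 J.
Photons incident: 1777 / 3.361×10⁻¹⁹ = 5.287×10²¹, i.e. 5.287×10²¹/6.022×10²³ = 0.008779 mol.
Fraction absorbed: 1 − 32.6/100 = 0.6740.
Photons absorbed: 0.6740 × 0.008779 = 0.005917 mol.
Φ = 3.404×10⁻⁵ mol / 0.005917 mol photons = 0.00575.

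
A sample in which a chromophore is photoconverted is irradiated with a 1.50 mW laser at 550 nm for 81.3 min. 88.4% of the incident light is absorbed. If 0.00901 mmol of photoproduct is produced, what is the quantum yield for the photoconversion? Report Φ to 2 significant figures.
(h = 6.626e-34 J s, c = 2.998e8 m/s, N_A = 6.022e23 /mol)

Product: 0.00901 mmol = 9.01e-6 mol.
Photon energy at 550 nm: hc/λ = (6.626e-34)(2.998e8)/(550e-9) = 3.612e-19 J.
Energy delivered: (1.50 mW)(4878 s) = 7.317 J.
Photons incident: 7.317 / 3.612e-19 = 2.026e19, i.e. 2.026e19/6.022e23 = 3.364e-5 mol.
Photons absorbed: 0.884 × 3.364e-5 = 2.974e-5 mol.
Φ = 9.01e-6 mol / 2.974e-5 mol photons = 0.30.

Φ = 0.30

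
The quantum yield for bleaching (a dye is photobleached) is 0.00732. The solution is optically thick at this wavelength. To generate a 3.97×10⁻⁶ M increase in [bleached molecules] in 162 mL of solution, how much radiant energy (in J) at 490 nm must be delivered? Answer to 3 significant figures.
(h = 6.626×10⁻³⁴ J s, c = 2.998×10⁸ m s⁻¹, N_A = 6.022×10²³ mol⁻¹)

21.4 J

Product: (3.97×10⁻⁶ M)(0.162 L) = 6.431×10⁻⁷ mol.
Photons that must be absorbed: 6.431×10⁻⁷ / 0.00732 = 8.786×10⁻⁵ mol.
Photon energy: hc/λ = 4.054×10⁻¹⁹ J; per mole, 2.441×10⁵ J mol⁻¹.
Energy required: 8.786×10⁻⁵ × 2.441×10⁵ = 21.4 J.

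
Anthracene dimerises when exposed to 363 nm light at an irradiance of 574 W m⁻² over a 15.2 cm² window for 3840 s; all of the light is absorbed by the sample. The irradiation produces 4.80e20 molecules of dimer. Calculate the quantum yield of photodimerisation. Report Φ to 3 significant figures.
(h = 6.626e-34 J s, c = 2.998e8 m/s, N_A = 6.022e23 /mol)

Φ = 0.0784

Product: 4.80e20 / 6.022e23 = 7.971e-4 mol.
Photon energy at 363 nm: hc/λ = (6.626e-34)(2.998e8)/(363e-9) = 5.472e-19 J.
Energy delivered: (574 W m⁻²)(15.2e-4 m²)(3840 s) = 3350 J.
Photons incident: 3350 / 5.472e-19 = 6.122e21, i.e. 6.122e21/6.022e23 = 0.01017 mol.
Φ = 7.971e-4 mol / 0.01017 mol photons = 0.0784.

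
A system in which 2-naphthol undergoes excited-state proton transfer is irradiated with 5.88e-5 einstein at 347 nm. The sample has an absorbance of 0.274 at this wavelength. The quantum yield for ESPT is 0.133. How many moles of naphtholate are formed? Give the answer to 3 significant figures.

Fraction absorbed: 1 − 10^(−0.274) = 0.4679.
Photons absorbed: 0.4679 × 5.88e-5 = 2.751e-5 mol.
Product: Φ × n_abs = 0.133 × 2.751e-5 = 3.659e-6 mol.

3.66e-6 mol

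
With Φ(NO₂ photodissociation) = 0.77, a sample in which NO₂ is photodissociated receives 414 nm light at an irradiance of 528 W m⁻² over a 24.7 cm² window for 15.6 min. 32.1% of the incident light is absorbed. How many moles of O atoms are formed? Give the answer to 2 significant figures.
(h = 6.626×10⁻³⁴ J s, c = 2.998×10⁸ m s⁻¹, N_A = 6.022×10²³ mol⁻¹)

Photon energy at 414 nm: hc/λ = (6.626×10⁻³⁴)(2.998×10⁸)/(414×10⁻⁹) = 4.798×10⁻¹⁹ J.
Energy delivered: (528 W m⁻²)(24.7×10⁻⁴ m²)(936 s) = 1221 J.
Photons incident: 1221 / 4.798×10⁻¹⁹ = 2.545×10²¹, i.e. 2.545×10²¹/6.022×10²³ = 0.004226 mol.
Photons absorbed: 0.321 × 0.004226 = 0.001357 mol.
Product: Φ × n_abs = 0.77 × 0.001357 = 0.001045 mol.

0.0010 mol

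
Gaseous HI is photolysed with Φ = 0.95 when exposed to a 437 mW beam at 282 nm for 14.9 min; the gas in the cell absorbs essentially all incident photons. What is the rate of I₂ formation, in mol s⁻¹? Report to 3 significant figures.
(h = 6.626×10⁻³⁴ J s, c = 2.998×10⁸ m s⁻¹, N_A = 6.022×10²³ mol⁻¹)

9.79×10⁻⁷ mol s⁻¹

Photon energy at 282 nm: hc/λ = (6.626×10⁻³⁴)(2.998×10⁸)/(282×10⁻⁹) = 7.044×10⁻¹⁹ J.
Energy delivered: (437 mW)(894 s) = 390.7 J.
Photons incident: 390.7 / 7.044×10⁻¹⁹ = 5.547×10²⁰, i.e. 5.547×10²⁰/6.022×10²³ = 9.211×10⁻⁴ mol.
Product formed: 0.95 × 9.211×10⁻⁴ = 8.750×10⁻⁴ mol.
Rate: 8.750×10⁻⁴ / 894 s = 9.79×10⁻⁷ mol s⁻¹.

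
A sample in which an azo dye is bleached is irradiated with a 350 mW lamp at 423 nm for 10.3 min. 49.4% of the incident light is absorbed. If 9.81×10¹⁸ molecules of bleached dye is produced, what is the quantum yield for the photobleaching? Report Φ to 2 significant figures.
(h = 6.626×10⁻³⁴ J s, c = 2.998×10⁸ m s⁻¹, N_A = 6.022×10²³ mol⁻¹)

Φ = 0.043

Product: 9.81×10¹⁸ / 6.022×10²³ = 1.629×10⁻⁵ mol.
Photon energy at 423 nm: hc/λ = (6.626×10⁻³⁴)(2.998×10⁸)/(423×10⁻⁹) = 4.696×10⁻¹⁹ J.
Energy delivered: (350 mW)(618 s) = 216.3 J.
Photons incident: 216.3 / 4.696×10⁻¹⁹ = 4.606×10²⁰, i.e. 4.606×10²⁰/6.022×10²³ = 7.649×10⁻⁴ mol.
Photons absorbed: 0.494 × 7.649×10⁻⁴ = 3.779×10⁻⁴ mol.
Φ = 1.629×10⁻⁵ mol / 3.779×10⁻⁴ mol photons = 0.043.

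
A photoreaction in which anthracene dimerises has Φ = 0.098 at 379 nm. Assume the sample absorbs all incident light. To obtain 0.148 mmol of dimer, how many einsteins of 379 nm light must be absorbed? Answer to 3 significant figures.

0.00151 einstein

Product: 0.148 mmol = 1.48×10⁻⁴ mol.
Photons that must be absorbed: 1.48×10⁻⁴ / 0.098 = 0.001510 mol.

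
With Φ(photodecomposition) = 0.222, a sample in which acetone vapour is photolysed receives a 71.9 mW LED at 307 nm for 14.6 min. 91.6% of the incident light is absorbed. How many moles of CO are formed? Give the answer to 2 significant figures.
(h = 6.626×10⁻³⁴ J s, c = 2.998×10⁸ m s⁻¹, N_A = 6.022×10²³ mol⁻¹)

Photon energy at 307 nm: hc/λ = (6.626×10⁻³⁴)(2.998×10⁸)/(307×10⁻⁹) = 6.471×10⁻¹⁹ J.
Energy delivered: (71.9 mW)(876 s) = 62.98 J.
Photons incident: 62.98 / 6.471×10⁻¹⁹ = 9.733×10¹⁹, i.e. 9.733×10¹⁹/6.022×10²³ = 1.616×10⁻⁴ mol.
Photons absorbed: 0.916 × 1.616×10⁻⁴ = 1.480×10⁻⁴ mol.
Product: Φ × n_abs = 0.222 × 1.480×10⁻⁴ = 3.286×10⁻⁵ mol.

3.3×10⁻⁵ mol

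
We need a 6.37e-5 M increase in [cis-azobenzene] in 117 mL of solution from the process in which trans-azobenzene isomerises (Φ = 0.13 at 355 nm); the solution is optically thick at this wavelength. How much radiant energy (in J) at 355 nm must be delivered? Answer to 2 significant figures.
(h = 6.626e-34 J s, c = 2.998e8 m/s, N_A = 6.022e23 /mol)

19 J

Product: (6.37e-5 M)(0.117 L) = 7.453e-6 mol.
Photons that must be absorbed: 7.453e-6 / 0.13 = 5.733e-5 mol.
Photon energy: hc/λ = 5.596e-19 J; per mole, 3.370e5 J mol⁻¹.
Energy required: 5.733e-5 × 3.370e5 = 19 J.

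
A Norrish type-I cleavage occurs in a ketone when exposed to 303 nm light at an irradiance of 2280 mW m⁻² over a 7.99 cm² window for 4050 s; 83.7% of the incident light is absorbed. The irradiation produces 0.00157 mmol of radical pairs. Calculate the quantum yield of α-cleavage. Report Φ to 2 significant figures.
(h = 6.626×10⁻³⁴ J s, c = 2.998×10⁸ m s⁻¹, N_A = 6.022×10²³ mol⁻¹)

Product: 0.00157 mmol = 1.57×10⁻⁶ mol.
Photon energy at 303 nm: hc/λ = (6.626×10⁻³⁴)(2.998×10⁸)/(303×10⁻⁹) = 6.556×10⁻¹⁹ J.
Energy delivered: (2280 mW m⁻²)(7.99×10⁻⁴ m²)(4050 s) = 7.378 J.
Photons incident: 7.378 / 6.556×10⁻¹⁹ = 1.125×10¹⁹, i.e. 1.125×10¹⁹/6.022×10²³ = 1.868×10⁻⁵ mol.
Photons absorbed: 0.837 × 1.868×10⁻⁵ = 1.564×10⁻⁵ mol.
Φ = 1.57×10⁻⁶ mol / 1.564×10⁻⁵ mol photons = 0.10.

Φ = 0.10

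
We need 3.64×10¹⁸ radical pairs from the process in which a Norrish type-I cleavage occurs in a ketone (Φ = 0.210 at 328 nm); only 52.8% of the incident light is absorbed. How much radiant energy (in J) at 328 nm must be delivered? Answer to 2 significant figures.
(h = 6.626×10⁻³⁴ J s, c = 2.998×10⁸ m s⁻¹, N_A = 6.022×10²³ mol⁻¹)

20 J

Product: 3.64×10¹⁸ / 6.022×10²³ = 6.045×10⁻⁶ mol.
Photons that must be absorbed: 6.045×10⁻⁶ / 0.210 = 2.879×10⁻⁵ mol.
Incident photons needed: 2.879×10⁻⁵ / 0.528 = 5.453×10⁻⁵ mol.
Photon energy: hc/λ = 6.056×10⁻¹⁹ J; per mole, 3.647×10⁵ J mol⁻¹.
Energy required: 5.453×10⁻⁵ × 3.647×10⁵ = 20 J.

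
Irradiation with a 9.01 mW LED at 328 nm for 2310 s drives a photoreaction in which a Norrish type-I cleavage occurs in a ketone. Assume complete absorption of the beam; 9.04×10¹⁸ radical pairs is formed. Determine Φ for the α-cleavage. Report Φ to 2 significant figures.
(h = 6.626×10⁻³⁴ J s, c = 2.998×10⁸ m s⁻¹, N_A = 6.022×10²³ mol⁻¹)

Φ = 0.26

Product: 9.04×10¹⁸ / 6.022×10²³ = 1.501×10⁻⁵ mol.
Photon energy at 328 nm: hc/λ = (6.626×10⁻³⁴)(2.998×10⁸)/(328×10⁻⁹) = 6.056×10⁻¹⁹ J.
Energy delivered: (9.01 mW)(2310 s) = 20.81 J.
Photons incident: 20.81 / 6.056×10⁻¹⁹ = 3.436×10¹⁹, i.e. 3.436×10¹⁹/6.022×10²³ = 5.706×10⁻⁵ mol.
Φ = 1.501×10⁻⁵ mol / 5.706×10⁻⁵ mol photons = 0.26.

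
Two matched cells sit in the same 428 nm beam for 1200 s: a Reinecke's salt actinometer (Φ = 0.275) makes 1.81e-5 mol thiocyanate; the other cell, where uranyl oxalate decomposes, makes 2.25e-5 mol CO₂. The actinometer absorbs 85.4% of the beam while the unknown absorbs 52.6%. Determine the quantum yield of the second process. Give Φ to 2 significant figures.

Φ = 0.56

Photons absorbed by the actinometer: 1.81e-5 / 0.275 = 6.582e-5 mol.
Incident flux: 6.582e-5 / 0.854 = 7.707e-5 einstein.
Absorbed by unknown: 0.526 × 7.707e-5 = 4.054e-5 mol.
Φ(unknown) = 2.25e-5 / 4.054e-5 = 0.56.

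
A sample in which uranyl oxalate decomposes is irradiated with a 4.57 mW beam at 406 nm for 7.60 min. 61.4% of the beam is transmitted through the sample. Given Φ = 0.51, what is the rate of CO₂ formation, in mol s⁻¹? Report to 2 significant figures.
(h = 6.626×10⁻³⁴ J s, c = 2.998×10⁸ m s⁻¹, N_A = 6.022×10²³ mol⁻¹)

3.1×10⁻⁹ mol s⁻¹

Photon energy at 406 nm: hc/λ = (6.626×10⁻³⁴)(2.998×10⁸)/(406×10⁻⁹) = 4.893×10⁻¹⁹ J.
Energy delivered: (4.57 mW)(456 s) = 2.084 J.
Photons incident: 2.084 / 4.893×10⁻¹⁹ = 4.259×10¹⁸, i.e. 4.259×10¹⁸/6.022×10²³ = 7.072×10⁻⁶ mol.
Fraction absorbed: 1 − 61.4/100 = 0.3860.
Photons absorbed: 0.3860 × 7.072×10⁻⁶ = 2.730×10⁻⁶ mol.
Product formed: 0.51 × 2.730×10⁻⁶ = 1.392×10⁻⁶ mol.
Rate: 1.392×10⁻⁶ / 456 s = 3.1×10⁻⁹ mol s⁻¹.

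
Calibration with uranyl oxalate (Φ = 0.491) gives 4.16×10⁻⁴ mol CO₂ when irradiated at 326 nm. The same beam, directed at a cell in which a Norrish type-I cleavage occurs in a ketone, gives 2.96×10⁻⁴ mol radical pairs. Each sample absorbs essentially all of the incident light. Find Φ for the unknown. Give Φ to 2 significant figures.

Φ = 0.35

Photons absorbed by the actinometer: 4.16×10⁻⁴ / 0.491 = 8.473×10⁻⁴ mol.
Φ(unknown) = 2.96×10⁻⁴ / 8.473×10⁻⁴ = 0.35.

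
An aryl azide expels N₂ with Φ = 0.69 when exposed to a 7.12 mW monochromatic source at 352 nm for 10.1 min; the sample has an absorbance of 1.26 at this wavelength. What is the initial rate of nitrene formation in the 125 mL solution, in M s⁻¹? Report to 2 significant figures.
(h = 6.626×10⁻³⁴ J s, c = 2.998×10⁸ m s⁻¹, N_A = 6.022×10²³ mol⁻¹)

Photon energy at 352 nm: hc/λ = (6.626×10⁻³⁴)(2.998×10⁸)/(352×10⁻⁹) = 5.643×10⁻¹⁹ J.
Energy delivered: (7.12 mW)(606 s) = 4.315 J.
Photons incident: 4.315 / 5.643×10⁻¹⁹ = 7.647×10¹⁸, i.e. 7.647×10¹⁸/6.022×10²³ = 1.270×10⁻⁵ mol.
Fraction absorbed: 1 − 10^(−1.26) = 0.9450.
Photons absorbed: 0.9450 × 1.270×10⁻⁵ = 1.200×10⁻⁵ mol.
Product formed: 0.69 × 1.200×10⁻⁵ = 8.280×10⁻⁶ mol.
Rate: 8.280×10⁻⁶ mol / (606 s × 0.125 L) = 1.1×10⁻⁷ M s⁻¹.

1.1×10⁻⁷ M s⁻¹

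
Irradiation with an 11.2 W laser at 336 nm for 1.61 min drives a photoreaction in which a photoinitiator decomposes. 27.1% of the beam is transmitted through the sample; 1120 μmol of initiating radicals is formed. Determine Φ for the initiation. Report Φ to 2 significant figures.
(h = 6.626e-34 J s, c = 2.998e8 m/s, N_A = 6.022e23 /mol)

Φ = 0.51

Product: 1120 μmol = 0.00112 mol.
Photon energy at 336 nm: hc/λ = (6.626e-34)(2.998e8)/(336e-9) = 5.912e-19 J.
Energy delivered: (11.2 W)(96.6 s) = 1082 J.
Photons incident: 1082 / 5.912e-19 = 1.830e21, i.e. 1.830e21/6.022e23 = 0.003039 mol.
Fraction absorbed: 1 − 27.1/100 = 0.7290.
Photons absorbed: 0.7290 × 0.003039 = 0.002215 mol.
Φ = 0.00112 mol / 0.002215 mol photons = 0.51.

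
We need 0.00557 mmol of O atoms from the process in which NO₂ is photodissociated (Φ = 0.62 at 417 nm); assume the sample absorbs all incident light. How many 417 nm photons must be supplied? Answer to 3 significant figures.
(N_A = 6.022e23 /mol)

5.41e18 photons

Product: 0.00557 mmol = 5.57e-6 mol.
Photons that must be absorbed: 5.57e-6 / 0.62 = 8.984e-6 mol.
Photon count: 8.984e-6 × 6.022e23 = 5.41e18.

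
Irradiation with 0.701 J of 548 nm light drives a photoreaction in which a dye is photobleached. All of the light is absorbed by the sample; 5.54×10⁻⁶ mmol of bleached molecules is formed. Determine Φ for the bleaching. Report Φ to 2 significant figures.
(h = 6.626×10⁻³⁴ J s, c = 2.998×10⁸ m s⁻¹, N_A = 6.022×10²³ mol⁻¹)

Product: 5.54×10⁻⁶ mmol = 5.54×10⁻⁹ mol.
Photon energy at 548 nm: hc/λ = (6.626×10⁻³⁴)(2.998×10⁸)/(548×10⁻⁹) = 3.625×10⁻¹⁹ J.
Photons incident: 0.701 / 3.625×10⁻¹⁹ = 1.934×10¹⁸, i.e. 1.934×10¹⁸/6.022×10²³ = 3.212×10⁻⁶ mol.
Φ = 5.54×10⁻⁹ mol / 3.212×10⁻⁶ mol photons = 0.0017.

Φ = 0.0017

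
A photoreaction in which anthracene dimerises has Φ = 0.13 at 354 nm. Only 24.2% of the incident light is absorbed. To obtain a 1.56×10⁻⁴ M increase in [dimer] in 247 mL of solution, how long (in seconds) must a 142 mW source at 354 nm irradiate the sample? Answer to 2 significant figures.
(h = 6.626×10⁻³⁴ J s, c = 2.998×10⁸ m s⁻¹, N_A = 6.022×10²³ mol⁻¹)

Product: (1.56×10⁻⁴ M)(0.247 L) = 3.853×10⁻⁵ mol.
Photons that must be absorbed: 3.853×10⁻⁵ / 0.13 = 2.964×10⁻⁴ mol.
Incident photons needed: 2.964×10⁻⁴ / 0.242 = 0.001225 mol.
Photon energy: hc/λ = 5.612×10⁻¹⁹ J; per mole, 3.380×10⁵ J mol⁻¹.
Energy required: 0.001225 × 3.380×10⁵ = 414.1 J.
Time: 414.1 J / 0.142 W = 2900 s.

t ≈ 2900 s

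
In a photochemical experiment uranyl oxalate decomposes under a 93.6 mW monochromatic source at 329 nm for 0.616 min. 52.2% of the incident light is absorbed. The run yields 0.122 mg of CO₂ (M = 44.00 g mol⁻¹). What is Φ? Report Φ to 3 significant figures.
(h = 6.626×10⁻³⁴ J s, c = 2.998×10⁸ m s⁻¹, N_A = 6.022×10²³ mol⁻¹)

Φ = 0.558

Product: 0.122 mg / 44.00 g mol⁻¹ = 2.773×10⁻⁶ mol.
Photon energy at 329 nm: hc/λ = (6.626×10⁻³⁴)(2.998×10⁸)/(329×10⁻⁹) = 6.038×10⁻¹⁹ J.
Energy delivered: (93.6 mW)(36.96 s) = 3.459 J.
Photons incident: 3.459 / 6.038×10⁻¹⁹ = 5.729×10¹⁸, i.e. 5.729×10¹⁸/6.022×10²³ = 9.513×10⁻⁶ mol.
Photons absorbed: 0.522 × 9.513×10⁻⁶ = 4.966×10⁻⁶ mol.
Φ = 2.773×10⁻⁶ mol / 4.966×10⁻⁶ mol photons = 0.558.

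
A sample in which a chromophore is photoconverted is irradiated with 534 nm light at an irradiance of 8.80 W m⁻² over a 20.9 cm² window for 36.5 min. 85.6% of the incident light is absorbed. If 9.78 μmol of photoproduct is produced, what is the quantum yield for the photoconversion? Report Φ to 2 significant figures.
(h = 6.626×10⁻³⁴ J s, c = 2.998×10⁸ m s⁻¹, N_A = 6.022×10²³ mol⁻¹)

Φ = 0.064

Product: 9.78 μmol = 9.78×10⁻⁶ mol.
Photon energy at 534 nm: hc/λ = (6.626×10⁻³⁴)(2.998×10⁸)/(534×10⁻⁹) = 3.720×10⁻¹⁹ J.
Energy delivered: (8.80 W m⁻²)(20.9×10⁻⁴ m²)(2190 s) = 40.28 J.
Photons incident: 40.28 / 3.720×10⁻¹⁹ = 1.083×10²⁰, i.e. 1.083×10²⁰/6.022×10²³ = 1.798×10⁻⁴ mol.
Photons absorbed: 0.856 × 1.798×10⁻⁴ = 1.539×10⁻⁴ mol.
Φ = 9.78×10⁻⁶ mol / 1.539×10⁻⁴ mol photons = 0.064.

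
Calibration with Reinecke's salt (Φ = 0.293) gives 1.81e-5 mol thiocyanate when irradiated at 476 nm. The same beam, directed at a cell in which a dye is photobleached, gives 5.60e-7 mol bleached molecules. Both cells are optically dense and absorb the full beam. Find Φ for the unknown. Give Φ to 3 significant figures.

Photons absorbed by the actinometer: 1.81e-5 / 0.293 = 6.177e-5 mol.
Φ(unknown) = 5.60e-7 / 6.177e-5 = 0.00907.

Φ = 0.00907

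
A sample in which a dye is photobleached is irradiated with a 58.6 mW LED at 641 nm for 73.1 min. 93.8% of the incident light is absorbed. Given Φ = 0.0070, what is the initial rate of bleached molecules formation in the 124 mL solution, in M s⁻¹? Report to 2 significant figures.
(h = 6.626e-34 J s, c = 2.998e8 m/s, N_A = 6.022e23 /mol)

1.7e-8 M s⁻¹

Photon energy at 641 nm: hc/λ = (6.626e-34)(2.998e8)/(641e-9) = 3.099e-19 J.
Energy delivered: (58.6 mW)(4386 s) = 257.0 J.
Photons incident: 257.0 / 3.099e-19 = 8.293e20, i.e. 8.293e20/6.022e23 = 0.001377 mol.
Photons absorbed: 0.938 × 0.001377 = 0.001292 mol.
Product formed: 0.0070 × 0.001292 = 9.044e-6 mol.
Rate: 9.044e-6 mol / (4386 s × 0.124 L) = 1.7e-8 M s⁻¹.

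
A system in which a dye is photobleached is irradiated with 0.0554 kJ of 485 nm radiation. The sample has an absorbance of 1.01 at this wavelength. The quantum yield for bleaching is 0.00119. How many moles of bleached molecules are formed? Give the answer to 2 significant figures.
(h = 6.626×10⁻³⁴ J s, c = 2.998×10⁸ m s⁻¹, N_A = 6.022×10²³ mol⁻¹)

Photon energy at 485 nm: hc/λ = (6.626×10⁻³⁴)(2.998×10⁸)/(485×10⁻⁹) = 4.096×10⁻¹⁹ J.
Incident energy: 0.0554 kJ = 55.4 J.
Photons incident: 55.4 / 4.096×10⁻¹⁹ = 1.353×10²⁰, i.e. 1.353×10²⁰/6.022×10²³ = 2.247×10⁻⁴ mol.
Fraction absorbed: 1 − 10^(−1.01) = 0.9023.
Photons absorbed: 0.9023 × 2.247×10⁻⁴ = 2.027×10⁻⁴ mol.
Product: Φ × n_abs = 0.00119 × 2.027×10⁻⁴ = 2.412×10⁻⁷ mol.

2.4×10⁻⁷ mol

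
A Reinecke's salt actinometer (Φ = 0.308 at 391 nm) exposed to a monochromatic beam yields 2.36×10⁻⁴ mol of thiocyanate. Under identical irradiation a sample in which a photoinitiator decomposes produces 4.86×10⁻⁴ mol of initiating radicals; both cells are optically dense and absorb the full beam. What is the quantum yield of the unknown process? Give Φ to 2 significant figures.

Φ = 0.63

Photons absorbed by the actinometer: 2.36×10⁻⁴ / 0.308 = 7.662×10⁻⁴ mol.
Φ(unknown) = 4.86×10⁻⁴ / 7.662×10⁻⁴ = 0.63.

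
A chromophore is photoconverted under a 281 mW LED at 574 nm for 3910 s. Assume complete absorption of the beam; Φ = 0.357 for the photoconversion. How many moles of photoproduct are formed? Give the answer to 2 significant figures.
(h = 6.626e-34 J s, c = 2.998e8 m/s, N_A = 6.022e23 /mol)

Photon energy at 574 nm: hc/λ = (6.626e-34)(2.998e8)/(574e-9) = 3.461e-19 J.
Energy delivered: (281 mW)(3910 s) = 1099 J.
Photons incident: 1099 / 3.461e-19 = 3.175e21, i.e. 3.175e21/6.022e23 = 0.005272 mol.
Product: Φ × n_abs = 0.357 × 0.005272 = 0.001882 mol.

0.0019 mol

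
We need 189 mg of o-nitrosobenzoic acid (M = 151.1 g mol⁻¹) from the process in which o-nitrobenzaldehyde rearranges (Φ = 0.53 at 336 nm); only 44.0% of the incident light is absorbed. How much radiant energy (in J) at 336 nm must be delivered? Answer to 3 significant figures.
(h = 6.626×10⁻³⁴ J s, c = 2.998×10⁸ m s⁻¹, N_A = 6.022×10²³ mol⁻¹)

Product: 189 mg / 151.1 g mol⁻¹ = 0.001251 mol.
Photons that must be absorbed: 0.001251 / 0.53 = 0.002360 mol.
Incident photons needed: 0.002360 / 0.440 = 0.005364 mol.
Photon energy: hc/λ = 5.912×10⁻¹⁹ J; per mole, 3.560×10⁵ J mol⁻¹.
Energy required: 0.005364 × 3.560×10⁵ = 1910 J.

1910 J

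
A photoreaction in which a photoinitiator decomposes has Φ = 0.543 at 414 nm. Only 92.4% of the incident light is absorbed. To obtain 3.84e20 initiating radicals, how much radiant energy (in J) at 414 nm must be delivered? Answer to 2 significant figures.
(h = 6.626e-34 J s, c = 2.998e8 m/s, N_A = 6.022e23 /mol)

370 J

Product: 3.84e20 / 6.022e23 = 6.377e-4 mol.
Photons that must be absorbed: 6.377e-4 / 0.543 = 0.001174 mol.
Incident photons needed: 0.001174 / 0.924 = 0.001271 mol.
Photon energy: hc/λ = 4.798e-19 J; per mole, 2.889e5 J mol⁻¹.
Energy required: 0.001271 × 2.889e5 = 370 J.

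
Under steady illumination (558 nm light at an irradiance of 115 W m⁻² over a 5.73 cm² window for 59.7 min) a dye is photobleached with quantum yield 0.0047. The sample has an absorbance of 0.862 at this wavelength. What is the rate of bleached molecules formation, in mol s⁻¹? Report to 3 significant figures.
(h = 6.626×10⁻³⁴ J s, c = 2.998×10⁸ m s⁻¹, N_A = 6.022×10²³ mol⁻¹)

Photon energy at 558 nm: hc/λ = (6.626×10⁻³⁴)(2.998×10⁸)/(558×10⁻⁹) = 3.560×10⁻¹⁹ J.
Energy delivered: (115 W m⁻²)(5.73×10⁻⁴ m²)(3582 s) = 236.0 J.
Photons incident: 236.0 / 3.560×10⁻¹⁹ = 6.629×10²⁰, i.e. 6.629×10²⁰/6.022×10²³ = 0.001101 mol.
Fraction absorbed: 1 − 10^(−0.862) = 0.8626.
Photons absorbed: 0.8626 × 0.001101 = 9.497×10⁻⁴ mol.
Product formed: 0.0047 × 9.497×10⁻⁴ = 4.464×10⁻⁶ mol.
Rate: 4.464×10⁻⁶ / 3582 s = 1.25×10⁻⁹ mol s⁻¹.

1.25×10⁻⁹ mol s⁻¹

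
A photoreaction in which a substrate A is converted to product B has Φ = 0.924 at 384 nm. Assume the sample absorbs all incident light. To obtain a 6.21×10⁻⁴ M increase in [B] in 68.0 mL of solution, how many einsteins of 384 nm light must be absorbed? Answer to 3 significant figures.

Product: (6.21×10⁻⁴ M)(0.068 L) = 4.223×10⁻⁵ mol.
Photons that must be absorbed: 4.223×10⁻⁵ / 0.924 = 4.570×10⁻⁵ mol.

4.57×10⁻⁵ einstein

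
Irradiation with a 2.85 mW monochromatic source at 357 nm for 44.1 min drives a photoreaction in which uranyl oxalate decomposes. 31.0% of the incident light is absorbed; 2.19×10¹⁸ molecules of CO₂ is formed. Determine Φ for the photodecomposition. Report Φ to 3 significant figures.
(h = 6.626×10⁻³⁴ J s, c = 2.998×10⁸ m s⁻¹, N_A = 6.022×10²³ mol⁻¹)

Φ = 0.521

Product: 2.19×10¹⁸ / 6.022×10²³ = 3.637×10⁻⁶ mol.
Photon energy at 357 nm: hc/λ = (6.626×10⁻³⁴)(2.998×10⁸)/(357×10⁻⁹) = 5.564×10⁻¹⁹ J.
Energy delivered: (2.85 mW)(2646 s) = 7.541 J.
Photons incident: 7.541 / 5.564×10⁻¹⁹ = 1.355×10¹⁹, i.e. 1.355×10¹⁹/6.022×10²³ = 2.250×10⁻⁵ mol.
Photons absorbed: 0.310 × 2.250×10⁻⁵ = 6.975×10⁻⁶ mol.
Φ = 3.637×10⁻⁶ mol / 6.975×10⁻⁶ mol photons = 0.521.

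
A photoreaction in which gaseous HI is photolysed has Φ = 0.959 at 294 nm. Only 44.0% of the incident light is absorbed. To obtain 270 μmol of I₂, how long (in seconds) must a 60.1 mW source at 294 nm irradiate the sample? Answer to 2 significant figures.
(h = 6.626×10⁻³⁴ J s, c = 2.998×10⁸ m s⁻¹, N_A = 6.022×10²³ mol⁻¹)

t ≈ 4300 s

Product: 270 μmol = 2.70×10⁻⁴ mol.
Photons that must be absorbed: 2.70×10⁻⁴ / 0.959 = 2.815×10⁻⁴ mol.
Incident photons needed: 2.815×10⁻⁴ / 0.440 = 6.398×10⁻⁴ mol.
Photon energy: hc/λ = 6.757×10⁻¹⁹ J; per mole, 4.069×10⁵ J mol⁻¹.
Energy required: 6.398×10⁻⁴ × 4.069×10⁵ = 260.3 J.
Time: 260.3 J / 0.0601 W = 4300 s.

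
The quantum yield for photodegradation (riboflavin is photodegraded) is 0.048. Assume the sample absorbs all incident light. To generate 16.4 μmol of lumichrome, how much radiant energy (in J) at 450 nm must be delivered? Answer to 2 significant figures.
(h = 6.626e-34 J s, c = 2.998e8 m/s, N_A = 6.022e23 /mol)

Product: 16.4 μmol = 1.64e-5 mol.
Photons that must be absorbed: 1.64e-5 / 0.048 = 3.417e-4 mol.
Photon energy: hc/λ = 4.414e-19 J; per mole, 2.658e5 J mol⁻¹.
Energy required: 3.417e-4 × 2.658e5 = 91 J.

91 J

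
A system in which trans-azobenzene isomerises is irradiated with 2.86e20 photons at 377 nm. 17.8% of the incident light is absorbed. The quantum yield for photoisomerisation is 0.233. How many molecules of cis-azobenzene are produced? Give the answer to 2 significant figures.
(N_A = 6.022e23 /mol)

Moles of photons: 2.86e20 / 6.022e23 = 4.749e-4 mol.
Photons absorbed: 0.178 × 4.749e-4 = 8.453e-5 mol.
Product: Φ × n_abs = 0.233 × 8.453e-5 = 1.970e-5 mol.
As a count: 1.970e-5 × 6.022e23 = 1.2e19.

1.2e19 molecules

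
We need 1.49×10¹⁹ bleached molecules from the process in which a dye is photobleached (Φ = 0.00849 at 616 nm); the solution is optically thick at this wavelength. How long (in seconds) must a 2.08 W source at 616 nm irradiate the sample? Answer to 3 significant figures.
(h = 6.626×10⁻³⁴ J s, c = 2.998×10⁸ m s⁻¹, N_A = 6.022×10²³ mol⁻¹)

Product: 1.49×10¹⁹ / 6.022×10²³ = 2.474×10⁻⁵ mol.
Photons that must be absorbed: 2.474×10⁻⁵ / 0.00849 = 0.002914 mol.
Photon energy: hc/λ = 3.225×10⁻¹⁹ J; per mole, 1.942×10⁵ J mol⁻¹.
Energy required: 0.002914 × 1.942×10⁵ = 565.9 J.
Time: 565.9 J / 2.08 W = 272 s.

t ≈ 272 s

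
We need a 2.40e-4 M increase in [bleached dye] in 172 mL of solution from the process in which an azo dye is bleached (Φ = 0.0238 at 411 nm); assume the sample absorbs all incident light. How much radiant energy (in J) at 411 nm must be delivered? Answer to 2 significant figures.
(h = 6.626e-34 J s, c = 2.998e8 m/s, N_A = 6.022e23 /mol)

500 J

Product: (2.40e-4 M)(0.172 L) = 4.128e-5 mol.
Photons that must be absorbed: 4.128e-5 / 0.0238 = 0.001734 mol.
Photon energy: hc/λ = 4.833e-19 J; per mole, 2.910e5 J mol⁻¹.
Energy required: 0.001734 × 2.910e5 = 500 J.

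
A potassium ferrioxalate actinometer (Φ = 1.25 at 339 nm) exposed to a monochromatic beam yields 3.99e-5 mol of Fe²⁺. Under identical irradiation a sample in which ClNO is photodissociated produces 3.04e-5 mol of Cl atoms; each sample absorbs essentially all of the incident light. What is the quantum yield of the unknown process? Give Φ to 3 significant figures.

Φ = 0.952

Photons absorbed by the actinometer: 3.99e-5 / 1.25 = 3.192e-5 mol.
Φ(unknown) = 3.04e-5 / 3.192e-5 = 0.952.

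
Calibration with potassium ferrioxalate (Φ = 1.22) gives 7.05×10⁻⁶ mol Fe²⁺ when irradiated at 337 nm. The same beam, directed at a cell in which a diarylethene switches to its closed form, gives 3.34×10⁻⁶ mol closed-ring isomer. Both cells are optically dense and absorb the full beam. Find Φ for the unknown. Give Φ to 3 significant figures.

Φ = 0.578

Photons absorbed by the actinometer: 7.05×10⁻⁶ / 1.22 = 5.779×10⁻⁶ mol.
Φ(unknown) = 3.34×10⁻⁶ / 5.779×10⁻⁶ = 0.578.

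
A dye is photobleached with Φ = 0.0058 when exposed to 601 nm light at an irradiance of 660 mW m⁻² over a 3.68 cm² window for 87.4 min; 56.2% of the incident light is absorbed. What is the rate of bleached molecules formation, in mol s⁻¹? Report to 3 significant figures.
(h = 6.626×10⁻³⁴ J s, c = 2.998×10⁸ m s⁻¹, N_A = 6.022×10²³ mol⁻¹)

3.98×10⁻¹² mol s⁻¹

Photon energy at 601 nm: hc/λ = (6.626×10⁻³⁴)(2.998×10⁸)/(601×10⁻⁹) = 3.305×10⁻¹⁹ J.
Energy delivered: (660 mW m⁻²)(3.68×10⁻⁴ m²)(5244 s) = 1.274 J.
Photons incident: 1.274 / 3.305×10⁻¹⁹ = 3.855×10¹⁸, i.e. 3.855×10¹⁸/6.022×10²³ = 6.402×10⁻⁶ mol.
Photons absorbed: 0.562 × 6.402×10⁻⁶ = 3.598×10⁻⁶ mol.
Product formed: 0.0058 × 3.598×10⁻⁶ = 2.087×10⁻⁸ mol.
Rate: 2.087×10⁻⁸ / 5244 s = 3.98×10⁻¹² mol s⁻¹.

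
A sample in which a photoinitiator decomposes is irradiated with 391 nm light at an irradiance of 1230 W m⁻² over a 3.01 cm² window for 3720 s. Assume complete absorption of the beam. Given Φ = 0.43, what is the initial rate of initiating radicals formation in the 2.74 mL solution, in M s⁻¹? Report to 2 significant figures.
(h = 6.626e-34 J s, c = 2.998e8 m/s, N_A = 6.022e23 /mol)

Photon energy at 391 nm: hc/λ = (6.626e-34)(2.998e8)/(391e-9) = 5.080e-19 J.
Energy delivered: (1230 W m⁻²)(3.01e-4 m²)(3720 s) = 1377 J.
Photons incident: 1377 / 5.080e-19 = 2.711e21, i.e. 2.711e21/6.022e23 = 0.004502 mol.
Product formed: 0.43 × 0.004502 = 0.001936 mol.
Rate: 0.001936 mol / (3720 s × 0.00274 L) = 1.9e-4 M s⁻¹.

1.9e-4 M s⁻¹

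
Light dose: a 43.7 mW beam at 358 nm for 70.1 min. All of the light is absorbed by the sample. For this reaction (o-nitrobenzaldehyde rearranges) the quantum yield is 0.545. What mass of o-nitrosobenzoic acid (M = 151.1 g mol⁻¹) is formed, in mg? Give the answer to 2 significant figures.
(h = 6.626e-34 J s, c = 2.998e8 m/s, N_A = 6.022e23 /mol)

Photon energy at 358 nm: hc/λ = (6.626e-34)(2.998e8)/(358e-9) = 5.549e-19 J.
Energy delivered: (43.7 mW)(4206 s) = 183.8 J.
Photons incident: 183.8 / 5.549e-19 = 3.312e20, i.e. 3.312e20/6.022e23 = 5.500e-4 mol.
Product: Φ × n_abs = 0.545 × 5.500e-4 = 2.998e-4 mol.
Mass: 2.998e-4 × 151.1 = 0.04530 g = 45 mg.

45 mg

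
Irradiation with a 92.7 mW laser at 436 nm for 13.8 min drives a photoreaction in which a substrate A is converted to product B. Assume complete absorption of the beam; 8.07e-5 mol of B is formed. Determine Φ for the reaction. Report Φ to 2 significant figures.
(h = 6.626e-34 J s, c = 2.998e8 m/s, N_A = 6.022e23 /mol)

Φ = 0.29

Photon energy at 436 nm: hc/λ = (6.626e-34)(2.998e8)/(436e-9) = 4.556e-19 J.
Energy delivered: (92.7 mW)(828 s) = 76.76 J.
Photons incident: 76.76 / 4.556e-19 = 1.685e20, i.e. 1.685e20/6.022e23 = 2.798e-4 mol.
Φ = 8.07e-5 mol / 2.798e-4 mol photons = 0.29.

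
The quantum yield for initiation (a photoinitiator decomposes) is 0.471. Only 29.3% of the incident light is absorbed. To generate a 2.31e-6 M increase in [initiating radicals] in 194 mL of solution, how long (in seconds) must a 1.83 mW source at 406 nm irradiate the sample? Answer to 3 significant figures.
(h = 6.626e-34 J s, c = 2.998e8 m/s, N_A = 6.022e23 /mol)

Product: (2.31e-6 M)(0.194 L) = 4.481e-7 mol.
Photons that must be absorbed: 4.481e-7 / 0.471 = 9.514e-7 mol.
Incident photons needed: 9.514e-7 / 0.293 = 3.247e-6 mol.
Photon energy: hc/λ = 4.893e-19 J; per mole, 2.947e5 J mol⁻¹.
Energy required: 3.247e-6 × 2.947e5 = 0.9569 J.
Time: 0.9569 J / 0.00183 W = 523 s.

t ≈ 523 s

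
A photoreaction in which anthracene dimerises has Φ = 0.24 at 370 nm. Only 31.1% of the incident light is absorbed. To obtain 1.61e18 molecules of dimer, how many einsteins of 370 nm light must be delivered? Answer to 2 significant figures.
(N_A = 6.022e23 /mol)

3.6e-5 einstein

Product: 1.61e18 / 6.022e23 = 2.674e-6 mol.
Photons that must be absorbed: 2.674e-6 / 0.24 = 1.114e-5 mol.
Incident photons needed: 1.114e-5 / 0.311 = 3.582e-5 mol.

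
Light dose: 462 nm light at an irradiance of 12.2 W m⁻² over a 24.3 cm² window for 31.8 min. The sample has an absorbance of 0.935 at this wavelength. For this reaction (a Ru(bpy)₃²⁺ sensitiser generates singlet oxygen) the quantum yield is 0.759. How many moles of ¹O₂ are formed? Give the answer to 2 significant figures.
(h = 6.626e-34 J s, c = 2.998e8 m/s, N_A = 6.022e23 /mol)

Photon energy at 462 nm: hc/λ = (6.626e-34)(2.998e8)/(462e-9) = 4.300e-19 J.
Energy delivered: (12.2 W m⁻²)(24.3e-4 m²)(1908 s) = 56.56 J.
Photons incident: 56.56 / 4.300e-19 = 1.315e20, i.e. 1.315e20/6.022e23 = 2.184e-4 mol.
Fraction absorbed: 1 − 10^(−0.935) = 0.8839.
Photons absorbed: 0.8839 × 2.184e-4 = 1.930e-4 mol.
Product: Φ × n_abs = 0.759 × 1.930e-4 = 1.465e-4 mol.

1.5e-4 mol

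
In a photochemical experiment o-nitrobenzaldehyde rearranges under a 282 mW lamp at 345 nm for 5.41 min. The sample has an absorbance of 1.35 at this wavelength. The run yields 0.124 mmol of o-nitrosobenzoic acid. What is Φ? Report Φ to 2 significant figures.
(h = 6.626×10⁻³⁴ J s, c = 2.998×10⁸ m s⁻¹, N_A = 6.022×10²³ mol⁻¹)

Product: 0.124 mmol = 1.24×10⁻⁴ mol.
Photon energy at 345 nm: hc/λ = (6.626×10⁻³⁴)(2.998×10⁸)/(345×10⁻⁹) = 5.758×10⁻¹⁹ J.
Energy delivered: (282 mW)(324.6 s) = 91.54 J.
Photons incident: 91.54 / 5.758×10⁻¹⁹ = 1.590×10²⁰, i.e. 1.590×10²⁰/6.022×10²³ = 2.640×10⁻⁴ mol.
Fraction absorbed: 1 − 10^(−1.35) = 0.9553.
Photons absorbed: 0.9553 × 2.640×10⁻⁴ = 2.522×10⁻⁴ mol.
Φ = 1.24×10⁻⁴ mol / 2.522×10⁻⁴ mol photons = 0.49.

Φ = 0.49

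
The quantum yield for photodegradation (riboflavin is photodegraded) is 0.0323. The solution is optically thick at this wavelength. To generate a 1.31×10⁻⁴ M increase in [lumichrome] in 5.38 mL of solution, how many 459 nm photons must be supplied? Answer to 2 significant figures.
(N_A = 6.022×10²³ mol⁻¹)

1.3×10¹⁹ photons

Product: (1.31×10⁻⁴ M)(0.00538 L) = 7.048×10⁻⁷ mol.
Photons that must be absorbed: 7.048×10⁻⁷ / 0.0323 = 2.182×10⁻⁵ mol.
Photon count: 2.182×10⁻⁵ × 6.022×10²³ = 1.3×10¹⁹.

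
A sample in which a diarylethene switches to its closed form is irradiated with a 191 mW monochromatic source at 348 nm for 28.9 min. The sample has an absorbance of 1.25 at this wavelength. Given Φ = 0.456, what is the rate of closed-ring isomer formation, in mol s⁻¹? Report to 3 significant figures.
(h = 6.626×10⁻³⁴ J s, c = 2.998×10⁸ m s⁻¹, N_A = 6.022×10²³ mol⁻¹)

Photon energy at 348 nm: hc/λ = (6.626×10⁻³⁴)(2.998×10⁸)/(348×10⁻⁹) = 5.708×10⁻¹⁹ J.
Energy delivered: (191 mW)(1734 s) = 331.2 J.
Photons incident: 331.2 / 5.708×10⁻¹⁹ = 5.802×10²⁰, i.e. 5.802×10²⁰/6.022×10²³ = 9.635×10⁻⁴ mol.
Fraction absorbed: 1 − 10^(−1.25) = 0.9438.
Photons absorbed: 0.9438 × 9.635×10⁻⁴ = 9.094×10⁻⁴ mol.
Product formed: 0.456 × 9.094×10⁻⁴ = 4.147×10⁻⁴ mol.
Rate: 4.147×10⁻⁴ / 1734 s = 2.39×10⁻⁷ mol s⁻¹.

2.39×10⁻⁷ mol s⁻¹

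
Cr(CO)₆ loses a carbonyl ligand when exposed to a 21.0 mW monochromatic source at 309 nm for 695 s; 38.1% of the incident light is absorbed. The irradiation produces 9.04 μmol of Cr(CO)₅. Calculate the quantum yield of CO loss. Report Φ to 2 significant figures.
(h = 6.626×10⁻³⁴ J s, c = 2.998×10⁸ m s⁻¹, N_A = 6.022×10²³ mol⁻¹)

Product: 9.04 μmol = 9.04×10⁻⁶ mol.
Photon energy at 309 nm: hc/λ = (6.626×10⁻³⁴)(2.998×10⁸)/(309×10⁻⁹) = 6.429×10⁻¹⁹ J.
Energy delivered: (21.0 mW)(695 s) = 14.60 J.
Photons incident: 14.60 / 6.429×10⁻¹⁹ = 2.271×10¹⁹, i.e. 2.271×10¹⁹/6.022×10²³ = 3.771×10⁻⁵ mol.
Photons absorbed: 0.381 × 3.771×10⁻⁵ = 1.437×10⁻⁵ mol.
Φ = 9.04×10⁻⁶ mol / 1.437×10⁻⁵ mol photons = 0.63.

Φ = 0.63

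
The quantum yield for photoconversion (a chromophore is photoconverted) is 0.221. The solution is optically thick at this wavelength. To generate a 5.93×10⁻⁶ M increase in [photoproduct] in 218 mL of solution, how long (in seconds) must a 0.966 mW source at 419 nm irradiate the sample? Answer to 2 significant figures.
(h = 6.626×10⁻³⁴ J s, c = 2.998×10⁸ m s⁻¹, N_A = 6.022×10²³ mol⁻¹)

Product: (5.93×10⁻⁶ M)(0.218 L) = 1.293×10⁻⁶ mol.
Photons that must be absorbed: 1.293×10⁻⁶ / 0.221 = 5.851×10⁻⁶ mol.
Photon energy: hc/λ = 4.741×10⁻¹⁹ J; per mole, 2.855×10⁵ J mol⁻¹.
Energy required: 5.851×10⁻⁶ × 2.855×10⁵ = 1.670 J.
Time: 1.670 J / 0.000966 W = 1700 s.

t ≈ 1700 s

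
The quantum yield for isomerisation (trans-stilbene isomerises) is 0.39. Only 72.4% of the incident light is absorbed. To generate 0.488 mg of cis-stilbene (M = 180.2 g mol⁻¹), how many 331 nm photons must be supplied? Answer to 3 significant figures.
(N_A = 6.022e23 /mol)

Product: 0.488 mg / 180.2 g mol⁻¹ = 2.708e-6 mol.
Photons that must be absorbed: 2.708e-6 / 0.39 = 6.944e-6 mol.
Incident photons needed: 6.944e-6 / 0.724 = 9.591e-6 mol.
Photon count: 9.591e-6 × 6.022e23 = 5.78e18.

5.78e18 photons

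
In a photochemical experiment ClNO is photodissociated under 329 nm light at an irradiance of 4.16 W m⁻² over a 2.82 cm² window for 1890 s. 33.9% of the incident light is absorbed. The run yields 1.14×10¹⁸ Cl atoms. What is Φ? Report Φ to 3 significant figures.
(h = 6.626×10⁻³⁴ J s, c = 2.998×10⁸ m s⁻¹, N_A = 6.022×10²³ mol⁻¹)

Φ = 0.916

Product: 1.14×10¹⁸ / 6.022×10²³ = 1.893×10⁻⁶ mol.
Photon energy at 329 nm: hc/λ = (6.626×10⁻³⁴)(2.998×10⁸)/(329×10⁻⁹) = 6.038×10⁻¹⁹ J.
Energy delivered: (4.16 W m⁻²)(2.82×10⁻⁴ m²)(1890 s) = 2.217 J.
Photons incident: 2.217 / 6.038×10⁻¹⁹ = 3.672×10¹⁸, i.e. 3.672×10¹⁸/6.022×10²³ = 6.098×10⁻⁶ mol.
Photons absorbed: 0.339 × 6.098×10⁻⁶ = 2.067×10⁻⁶ mol.
Φ = 1.893×10⁻⁶ mol / 2.067×10⁻⁶ mol photons = 0.916.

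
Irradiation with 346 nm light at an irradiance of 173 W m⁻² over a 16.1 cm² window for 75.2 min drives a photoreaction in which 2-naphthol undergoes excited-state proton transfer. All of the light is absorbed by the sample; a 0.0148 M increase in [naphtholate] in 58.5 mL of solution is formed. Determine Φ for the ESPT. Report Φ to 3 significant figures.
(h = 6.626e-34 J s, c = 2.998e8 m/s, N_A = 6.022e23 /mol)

Φ = 0.238

Product: (0.0148 M)(0.0585 L) = 8.658e-4 mol.
Photon energy at 346 nm: hc/λ = (6.626e-34)(2.998e8)/(346e-9) = 5.741e-19 J.
Energy delivered: (173 W m⁻²)(16.1e-4 m²)(4512 s) = 1257 J.
Photons incident: 1257 / 5.741e-19 = 2.190e21, i.e. 2.190e21/6.022e23 = 0.003637 mol.
Φ = 8.658e-4 mol / 0.003637 mol photons = 0.238.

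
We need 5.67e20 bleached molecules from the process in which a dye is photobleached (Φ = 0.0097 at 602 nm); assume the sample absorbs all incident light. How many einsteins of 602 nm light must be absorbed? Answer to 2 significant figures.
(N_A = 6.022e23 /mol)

0.097 einstein

Product: 5.67e20 / 6.022e23 = 9.415e-4 mol.
Photons that must be absorbed: 9.415e-4 / 0.0097 = 0.09706 mol.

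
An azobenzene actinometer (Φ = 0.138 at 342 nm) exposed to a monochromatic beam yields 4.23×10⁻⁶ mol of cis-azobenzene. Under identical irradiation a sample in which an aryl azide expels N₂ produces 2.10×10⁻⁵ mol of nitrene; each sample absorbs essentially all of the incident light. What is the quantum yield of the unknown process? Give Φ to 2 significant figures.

Φ = 0.69

Photons absorbed by the actinometer: 4.23×10⁻⁶ / 0.138 = 3.065×10⁻⁵ mol.
Φ(unknown) = 2.10×10⁻⁵ / 3.065×10⁻⁵ = 0.69.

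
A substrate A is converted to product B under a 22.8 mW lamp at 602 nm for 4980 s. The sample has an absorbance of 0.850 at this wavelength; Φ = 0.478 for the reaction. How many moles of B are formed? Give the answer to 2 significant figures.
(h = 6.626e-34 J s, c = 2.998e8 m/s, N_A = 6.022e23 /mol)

2.3e-4 mol

Photon energy at 602 nm: hc/λ = (6.626e-34)(2.998e8)/(602e-9) = 3.300e-19 J.
Energy delivered: (22.8 mW)(4980 s) = 113.5 J.
Photons incident: 113.5 / 3.300e-19 = 3.439e20, i.e. 3.439e20/6.022e23 = 5.711e-4 mol.
Fraction absorbed: 1 − 10^(−0.850) = 0.8587.
Photons absorbed: 0.8587 × 5.711e-4 = 4.904e-4 mol.
Product: Φ × n_abs = 0.478 × 4.904e-4 = 2.344e-4 mol.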